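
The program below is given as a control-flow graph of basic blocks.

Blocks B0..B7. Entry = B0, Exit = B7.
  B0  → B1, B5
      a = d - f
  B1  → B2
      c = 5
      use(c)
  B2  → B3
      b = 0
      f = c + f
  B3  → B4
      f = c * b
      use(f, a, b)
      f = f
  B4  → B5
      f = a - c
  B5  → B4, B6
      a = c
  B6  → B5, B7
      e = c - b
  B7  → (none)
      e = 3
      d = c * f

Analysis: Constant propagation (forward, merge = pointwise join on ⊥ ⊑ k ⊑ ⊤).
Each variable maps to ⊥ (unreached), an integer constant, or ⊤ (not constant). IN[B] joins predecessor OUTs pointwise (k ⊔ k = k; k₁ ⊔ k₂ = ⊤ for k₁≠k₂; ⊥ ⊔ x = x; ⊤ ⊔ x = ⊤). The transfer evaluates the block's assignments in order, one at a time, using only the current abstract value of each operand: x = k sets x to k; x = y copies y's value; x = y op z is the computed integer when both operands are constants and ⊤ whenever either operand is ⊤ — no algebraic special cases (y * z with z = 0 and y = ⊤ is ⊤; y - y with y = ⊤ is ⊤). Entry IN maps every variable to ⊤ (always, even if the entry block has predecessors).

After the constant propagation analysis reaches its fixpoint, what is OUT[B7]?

Converged values:
  B0:  IN=(all ⊤)  OUT=(all ⊤)
  B1:  IN=(all ⊤)  OUT={c:5; rest ⊤}
  B2:  IN={c:5; rest ⊤}  OUT={b:0, c:5; rest ⊤}
  B3:  IN={b:0, c:5; rest ⊤}  OUT={b:0, c:5, f:0; rest ⊤}
  B4:  IN=(all ⊤)  OUT=(all ⊤)
  B5:  IN=(all ⊤)  OUT=(all ⊤)
  B6:  IN=(all ⊤)  OUT=(all ⊤)
  B7:  IN=(all ⊤)  OUT={e:3; rest ⊤}

Merge at B7: IN[B7] = OUT[B6] = {a: ⊤, b: ⊤, c: ⊤, d: ⊤, e: ⊤, f: ⊤}
Applying B7's transfer function to that IN value gives OUT[B7] (row B7 above).

Answer: {a: ⊤, b: ⊤, c: ⊤, d: ⊤, e: 3, f: ⊤}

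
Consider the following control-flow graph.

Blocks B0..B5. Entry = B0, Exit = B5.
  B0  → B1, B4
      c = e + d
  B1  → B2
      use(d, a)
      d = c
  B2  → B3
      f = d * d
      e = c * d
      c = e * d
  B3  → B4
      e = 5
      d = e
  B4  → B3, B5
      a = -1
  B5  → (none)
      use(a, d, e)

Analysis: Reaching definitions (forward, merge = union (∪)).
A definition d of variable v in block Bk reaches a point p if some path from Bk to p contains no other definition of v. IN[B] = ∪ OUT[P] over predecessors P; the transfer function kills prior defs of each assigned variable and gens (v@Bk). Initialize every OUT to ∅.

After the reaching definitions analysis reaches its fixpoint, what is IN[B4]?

Converged values:
  B0: | IN={} | OUT={c@B0}
  B1: | IN={c@B0} | OUT={c@B0, d@B1}
  B2: | IN={c@B0, d@B1} | OUT={c@B2, d@B1, e@B2, f@B2}
  B3: | IN={a@B4, c@B0, c@B2, d@B1, d@B3, e@B2, e@B3, f@B2} | OUT={a@B4, c@B0, c@B2, d@B3, e@B3, f@B2}
  B4: | IN={a@B4, c@B0, c@B2, d@B3, e@B3, f@B2} | OUT={a@B4, c@B0, c@B2, d@B3, e@B3, f@B2}
  B5: | IN={a@B4, c@B0, c@B2, d@B3, e@B3, f@B2} | OUT={a@B4, c@B0, c@B2, d@B3, e@B3, f@B2}

Merge at B4: IN[B4] = OUT[B0] ⊔ OUT[B3] = {a@B4, c@B0, c@B2, d@B3, e@B3, f@B2}

Answer: {a@B4, c@B0, c@B2, d@B3, e@B3, f@B2}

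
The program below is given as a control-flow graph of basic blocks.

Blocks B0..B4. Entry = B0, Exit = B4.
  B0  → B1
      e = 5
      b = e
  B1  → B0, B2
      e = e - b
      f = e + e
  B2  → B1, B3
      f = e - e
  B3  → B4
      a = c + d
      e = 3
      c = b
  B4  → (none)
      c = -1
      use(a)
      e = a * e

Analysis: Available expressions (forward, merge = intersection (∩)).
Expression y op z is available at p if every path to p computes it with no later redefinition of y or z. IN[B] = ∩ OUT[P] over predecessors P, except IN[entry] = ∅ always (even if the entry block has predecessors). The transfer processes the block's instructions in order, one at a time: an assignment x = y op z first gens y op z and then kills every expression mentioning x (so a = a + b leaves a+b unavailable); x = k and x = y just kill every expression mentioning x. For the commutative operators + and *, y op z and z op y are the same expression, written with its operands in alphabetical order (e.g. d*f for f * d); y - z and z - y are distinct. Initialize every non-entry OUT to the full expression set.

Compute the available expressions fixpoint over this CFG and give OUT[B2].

Answer: {e+e, e-e}

Trace:
Fixpoint table:
  B0: | IN={} | OUT={}
  B1: | IN={} | OUT={e+e}
  B2: | IN={e+e} | OUT={e+e, e-e}
  B3: | IN={e+e, e-e} | OUT={}
  B4: | IN={} | OUT={}

Merge at B2: IN[B2] = OUT[B1] = {e+e}
Applying B2's transfer function to that IN value gives OUT[B2] (row B2 above).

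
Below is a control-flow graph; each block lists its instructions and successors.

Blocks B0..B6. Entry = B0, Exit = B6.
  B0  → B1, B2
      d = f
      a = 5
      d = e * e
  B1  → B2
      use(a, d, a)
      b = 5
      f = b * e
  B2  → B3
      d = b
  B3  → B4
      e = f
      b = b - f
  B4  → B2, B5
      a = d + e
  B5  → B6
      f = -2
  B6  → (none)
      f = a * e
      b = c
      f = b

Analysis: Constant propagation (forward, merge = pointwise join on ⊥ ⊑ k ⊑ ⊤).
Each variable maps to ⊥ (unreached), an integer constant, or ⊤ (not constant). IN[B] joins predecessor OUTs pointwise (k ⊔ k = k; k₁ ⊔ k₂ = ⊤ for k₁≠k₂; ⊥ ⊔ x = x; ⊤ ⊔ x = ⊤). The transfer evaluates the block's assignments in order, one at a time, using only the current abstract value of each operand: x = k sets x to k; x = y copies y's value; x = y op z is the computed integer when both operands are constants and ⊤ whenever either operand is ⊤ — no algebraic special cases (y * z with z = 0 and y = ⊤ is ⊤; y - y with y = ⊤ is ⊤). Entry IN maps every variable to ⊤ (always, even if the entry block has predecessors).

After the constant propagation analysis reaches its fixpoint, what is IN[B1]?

Fixpoint table:
  B0:  IN=(all ⊤)  OUT={a:5; rest ⊤}
  B1:  IN={a:5; rest ⊤}  OUT={a:5, b:5; rest ⊤}
  B2:  IN=(all ⊤)  OUT=(all ⊤)
  B3:  IN=(all ⊤)  OUT=(all ⊤)
  B4:  IN=(all ⊤)  OUT=(all ⊤)
  B5:  IN=(all ⊤)  OUT={f:-2; rest ⊤}
  B6:  IN={f:-2; rest ⊤}  OUT=(all ⊤)

Merge at B1: IN[B1] = OUT[B0] = {a: 5, b: ⊤, c: ⊤, d: ⊤, e: ⊤, f: ⊤}

Answer: {a: 5, b: ⊤, c: ⊤, d: ⊤, e: ⊤, f: ⊤}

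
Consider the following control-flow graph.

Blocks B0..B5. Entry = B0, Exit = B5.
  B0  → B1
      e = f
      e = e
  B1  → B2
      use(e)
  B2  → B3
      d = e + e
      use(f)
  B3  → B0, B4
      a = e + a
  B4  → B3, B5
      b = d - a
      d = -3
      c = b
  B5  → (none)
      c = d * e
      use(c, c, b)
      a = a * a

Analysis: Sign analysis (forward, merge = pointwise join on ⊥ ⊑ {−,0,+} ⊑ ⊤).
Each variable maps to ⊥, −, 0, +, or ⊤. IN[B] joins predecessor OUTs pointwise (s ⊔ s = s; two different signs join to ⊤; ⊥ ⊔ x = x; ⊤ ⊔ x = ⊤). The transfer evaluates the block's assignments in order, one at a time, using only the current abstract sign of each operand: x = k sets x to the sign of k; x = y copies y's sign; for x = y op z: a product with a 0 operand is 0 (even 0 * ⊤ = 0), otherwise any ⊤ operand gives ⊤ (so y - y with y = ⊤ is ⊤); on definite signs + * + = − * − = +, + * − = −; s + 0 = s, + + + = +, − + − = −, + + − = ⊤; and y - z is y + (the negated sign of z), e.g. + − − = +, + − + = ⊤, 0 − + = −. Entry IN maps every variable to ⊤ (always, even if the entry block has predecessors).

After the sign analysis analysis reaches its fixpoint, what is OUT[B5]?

Per-block solution:
  B0: | IN=(all ⊤) | OUT=(all ⊤)
  B1: | IN=(all ⊤) | OUT=(all ⊤)
  B2: | IN=(all ⊤) | OUT=(all ⊤)
  B3: | IN=(all ⊤) | OUT=(all ⊤)
  B4: | IN=(all ⊤) | OUT={d:-; rest ⊤}
  B5: | IN={d:-; rest ⊤} | OUT={d:-; rest ⊤}

Merge at B5: IN[B5] = OUT[B4] = {a: ⊤, b: ⊤, c: ⊤, d: -, e: ⊤, f: ⊤}
Applying B5's transfer function to that IN value gives OUT[B5] (row B5 above).

Answer: {a: ⊤, b: ⊤, c: ⊤, d: -, e: ⊤, f: ⊤}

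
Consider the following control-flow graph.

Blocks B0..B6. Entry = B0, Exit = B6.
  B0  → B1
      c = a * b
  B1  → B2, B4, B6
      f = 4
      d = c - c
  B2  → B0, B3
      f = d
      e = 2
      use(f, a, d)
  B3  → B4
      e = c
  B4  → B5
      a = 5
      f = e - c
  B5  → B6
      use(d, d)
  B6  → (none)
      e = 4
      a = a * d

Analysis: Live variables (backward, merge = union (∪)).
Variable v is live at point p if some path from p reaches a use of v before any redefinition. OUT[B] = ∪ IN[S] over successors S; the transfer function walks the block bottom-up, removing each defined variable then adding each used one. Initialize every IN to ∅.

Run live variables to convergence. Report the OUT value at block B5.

Answer: {a, d}

Derivation:
Per-block solution:
  B0:  IN={a, b, e}  OUT={a, b, c, e}
  B1:  IN={a, b, c, e}  OUT={a, b, c, d, e}
  B2:  IN={a, b, c, d}  OUT={a, b, c, d, e}
  B3:  IN={c, d}  OUT={c, d, e}
  B4:  IN={c, d, e}  OUT={a, d}
  B5:  IN={a, d}  OUT={a, d}
  B6:  IN={a, d}  OUT={}

Merge at B5: OUT[B5] = IN[B6] = {a, d}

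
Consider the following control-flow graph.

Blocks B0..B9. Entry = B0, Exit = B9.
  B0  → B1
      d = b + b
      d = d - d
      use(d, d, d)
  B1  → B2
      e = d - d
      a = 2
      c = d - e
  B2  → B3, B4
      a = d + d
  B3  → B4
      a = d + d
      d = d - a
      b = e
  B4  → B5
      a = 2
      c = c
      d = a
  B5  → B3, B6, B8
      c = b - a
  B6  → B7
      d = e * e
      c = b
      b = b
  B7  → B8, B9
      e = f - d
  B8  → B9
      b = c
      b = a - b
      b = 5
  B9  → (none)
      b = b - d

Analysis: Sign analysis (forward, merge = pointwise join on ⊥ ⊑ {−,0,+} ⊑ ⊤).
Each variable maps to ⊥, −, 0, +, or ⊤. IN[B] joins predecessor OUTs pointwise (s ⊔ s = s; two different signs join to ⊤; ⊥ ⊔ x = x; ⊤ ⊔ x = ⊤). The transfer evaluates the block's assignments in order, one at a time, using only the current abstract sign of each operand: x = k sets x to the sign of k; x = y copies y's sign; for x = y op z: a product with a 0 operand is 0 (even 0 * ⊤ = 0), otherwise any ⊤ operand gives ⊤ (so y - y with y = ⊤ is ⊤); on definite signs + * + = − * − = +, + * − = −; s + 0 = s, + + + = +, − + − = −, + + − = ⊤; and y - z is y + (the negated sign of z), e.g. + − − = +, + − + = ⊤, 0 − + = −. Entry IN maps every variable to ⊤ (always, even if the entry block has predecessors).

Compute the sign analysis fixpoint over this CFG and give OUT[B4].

Converged values:
  B0:  IN=(all ⊤)  OUT=(all ⊤)
  B1:  IN=(all ⊤)  OUT={a:+; rest ⊤}
  B2:  IN={a:+; rest ⊤}  OUT=(all ⊤)
  B3:  IN=(all ⊤)  OUT=(all ⊤)
  B4:  IN=(all ⊤)  OUT={a:+, d:+; rest ⊤}
  B5:  IN={a:+, d:+; rest ⊤}  OUT={a:+, d:+; rest ⊤}
  B6:  IN={a:+, d:+; rest ⊤}  OUT={a:+; rest ⊤}
  B7:  IN={a:+; rest ⊤}  OUT={a:+; rest ⊤}
  B8:  IN={a:+; rest ⊤}  OUT={a:+, b:+; rest ⊤}
  B9:  IN={a:+; rest ⊤}  OUT={a:+; rest ⊤}

Merge at B4: IN[B4] = OUT[B2] ⊔ OUT[B3] = {a: ⊤, b: ⊤, c: ⊤, d: ⊤, e: ⊤, f: ⊤}
Applying B4's transfer function to that IN value gives OUT[B4] (row B4 above).

Answer: {a: +, b: ⊤, c: ⊤, d: +, e: ⊤, f: ⊤}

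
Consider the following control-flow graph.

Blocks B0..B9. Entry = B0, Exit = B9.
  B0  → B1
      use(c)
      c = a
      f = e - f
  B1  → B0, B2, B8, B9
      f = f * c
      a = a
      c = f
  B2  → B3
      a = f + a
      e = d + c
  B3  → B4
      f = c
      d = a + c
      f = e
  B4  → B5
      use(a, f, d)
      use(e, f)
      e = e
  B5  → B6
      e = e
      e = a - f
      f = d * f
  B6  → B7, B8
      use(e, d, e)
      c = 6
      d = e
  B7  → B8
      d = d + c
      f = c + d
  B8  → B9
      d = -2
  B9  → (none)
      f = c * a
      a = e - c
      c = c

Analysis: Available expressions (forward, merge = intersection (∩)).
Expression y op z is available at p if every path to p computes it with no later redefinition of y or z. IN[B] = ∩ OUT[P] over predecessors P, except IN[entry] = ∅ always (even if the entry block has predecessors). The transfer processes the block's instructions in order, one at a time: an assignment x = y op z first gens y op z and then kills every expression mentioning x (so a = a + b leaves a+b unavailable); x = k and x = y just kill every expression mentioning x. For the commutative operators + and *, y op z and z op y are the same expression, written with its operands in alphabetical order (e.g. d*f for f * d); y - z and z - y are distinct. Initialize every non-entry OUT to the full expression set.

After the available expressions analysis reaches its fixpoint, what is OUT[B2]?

Fixpoint table:
  B0: | IN={} | OUT={}
  B1: | IN={} | OUT={}
  B2: | IN={} | OUT={c+d}
  B3: | IN={c+d} | OUT={a+c}
  B4: | IN={a+c} | OUT={a+c}
  B5: | IN={a+c} | OUT={a+c}
  B6: | IN={a+c} | OUT={}
  B7: | IN={} | OUT={c+d}
  B8: | IN={} | OUT={}
  B9: | IN={} | OUT={}

Merge at B2: IN[B2] = OUT[B1] = {}
Applying B2's transfer function to that IN value gives OUT[B2] (row B2 above).

Answer: {c+d}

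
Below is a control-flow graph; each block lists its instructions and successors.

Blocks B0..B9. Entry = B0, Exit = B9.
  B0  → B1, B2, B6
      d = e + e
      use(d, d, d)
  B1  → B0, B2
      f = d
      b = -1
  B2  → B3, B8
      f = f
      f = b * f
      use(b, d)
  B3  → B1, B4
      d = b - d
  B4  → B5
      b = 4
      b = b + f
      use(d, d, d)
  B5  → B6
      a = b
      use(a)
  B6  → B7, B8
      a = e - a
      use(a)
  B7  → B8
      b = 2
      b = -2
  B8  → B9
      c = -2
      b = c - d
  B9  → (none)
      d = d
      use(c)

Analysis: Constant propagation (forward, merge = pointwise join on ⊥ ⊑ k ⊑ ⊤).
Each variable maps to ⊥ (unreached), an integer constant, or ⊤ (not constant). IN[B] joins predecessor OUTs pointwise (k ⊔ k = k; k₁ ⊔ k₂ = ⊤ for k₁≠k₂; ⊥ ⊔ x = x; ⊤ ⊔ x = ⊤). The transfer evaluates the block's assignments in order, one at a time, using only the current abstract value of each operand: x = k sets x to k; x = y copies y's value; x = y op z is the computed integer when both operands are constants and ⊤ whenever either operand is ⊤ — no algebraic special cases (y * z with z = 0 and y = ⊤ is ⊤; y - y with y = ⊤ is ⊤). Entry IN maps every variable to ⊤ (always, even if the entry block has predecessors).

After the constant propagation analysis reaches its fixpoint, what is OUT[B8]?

Answer: {a: ⊤, b: ⊤, c: -2, d: ⊤, e: ⊤, f: ⊤}

Working:
Converged values:
  B0:   IN=(all ⊤)   OUT=(all ⊤)
  B1:   IN=(all ⊤)   OUT={b:-1; rest ⊤}
  B2:   IN=(all ⊤)   OUT=(all ⊤)
  B3:   IN=(all ⊤)   OUT=(all ⊤)
  B4:   IN=(all ⊤)   OUT=(all ⊤)
  B5:   IN=(all ⊤)   OUT=(all ⊤)
  B6:   IN=(all ⊤)   OUT=(all ⊤)
  B7:   IN=(all ⊤)   OUT={b:-2; rest ⊤}
  B8:   IN=(all ⊤)   OUT={c:-2; rest ⊤}
  B9:   IN={c:-2; rest ⊤}   OUT={c:-2; rest ⊤}

Merge at B8: IN[B8] = OUT[B2] ⊔ OUT[B6] ⊔ OUT[B7] = {a: ⊤, b: ⊤, c: ⊤, d: ⊤, e: ⊤, f: ⊤}
Applying B8's transfer function to that IN value gives OUT[B8] (row B8 above).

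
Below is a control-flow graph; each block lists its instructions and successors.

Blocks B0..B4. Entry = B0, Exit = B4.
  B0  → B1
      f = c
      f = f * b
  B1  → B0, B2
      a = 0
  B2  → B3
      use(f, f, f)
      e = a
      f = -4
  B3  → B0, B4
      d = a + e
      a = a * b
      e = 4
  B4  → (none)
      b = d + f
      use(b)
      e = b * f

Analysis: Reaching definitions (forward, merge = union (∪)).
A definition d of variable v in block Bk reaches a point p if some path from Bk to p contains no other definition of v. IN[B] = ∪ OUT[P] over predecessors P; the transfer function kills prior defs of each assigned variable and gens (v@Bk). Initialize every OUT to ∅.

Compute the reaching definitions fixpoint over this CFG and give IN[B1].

Answer: {a@B1, a@B3, d@B3, e@B3, f@B0}

Derivation:
Fixpoint table:
  B0: | IN={a@B1, a@B3, d@B3, e@B3, f@B0, f@B2} | OUT={a@B1, a@B3, d@B3, e@B3, f@B0}
  B1: | IN={a@B1, a@B3, d@B3, e@B3, f@B0} | OUT={a@B1, d@B3, e@B3, f@B0}
  B2: | IN={a@B1, d@B3, e@B3, f@B0} | OUT={a@B1, d@B3, e@B2, f@B2}
  B3: | IN={a@B1, d@B3, e@B2, f@B2} | OUT={a@B3, d@B3, e@B3, f@B2}
  B4: | IN={a@B3, d@B3, e@B3, f@B2} | OUT={a@B3, b@B4, d@B3, e@B4, f@B2}

Merge at B1: IN[B1] = OUT[B0] = {a@B1, a@B3, d@B3, e@B3, f@B0}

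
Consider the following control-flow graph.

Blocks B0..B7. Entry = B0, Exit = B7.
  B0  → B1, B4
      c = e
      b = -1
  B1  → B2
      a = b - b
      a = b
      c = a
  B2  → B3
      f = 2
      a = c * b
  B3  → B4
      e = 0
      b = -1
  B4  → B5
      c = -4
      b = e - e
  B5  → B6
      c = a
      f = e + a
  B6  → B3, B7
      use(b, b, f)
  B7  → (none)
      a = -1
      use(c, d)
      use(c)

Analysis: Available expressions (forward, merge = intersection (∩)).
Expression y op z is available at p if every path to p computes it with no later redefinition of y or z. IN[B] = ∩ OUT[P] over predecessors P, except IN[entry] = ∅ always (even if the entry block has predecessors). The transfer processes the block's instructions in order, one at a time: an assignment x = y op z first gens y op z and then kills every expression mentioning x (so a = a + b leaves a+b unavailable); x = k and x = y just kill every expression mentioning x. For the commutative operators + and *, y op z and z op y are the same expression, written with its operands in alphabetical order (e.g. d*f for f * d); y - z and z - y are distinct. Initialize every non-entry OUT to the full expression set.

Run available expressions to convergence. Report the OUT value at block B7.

Fixpoint table:
  B0: | IN={} | OUT={}
  B1: | IN={} | OUT={b-b}
  B2: | IN={b-b} | OUT={b*c, b-b}
  B3: | IN={} | OUT={}
  B4: | IN={} | OUT={e-e}
  B5: | IN={e-e} | OUT={a+e, e-e}
  B6: | IN={a+e, e-e} | OUT={a+e, e-e}
  B7: | IN={a+e, e-e} | OUT={e-e}

Merge at B7: IN[B7] = OUT[B6] = {a+e, e-e}
Applying B7's transfer function to that IN value gives OUT[B7] (row B7 above).

Answer: {e-e}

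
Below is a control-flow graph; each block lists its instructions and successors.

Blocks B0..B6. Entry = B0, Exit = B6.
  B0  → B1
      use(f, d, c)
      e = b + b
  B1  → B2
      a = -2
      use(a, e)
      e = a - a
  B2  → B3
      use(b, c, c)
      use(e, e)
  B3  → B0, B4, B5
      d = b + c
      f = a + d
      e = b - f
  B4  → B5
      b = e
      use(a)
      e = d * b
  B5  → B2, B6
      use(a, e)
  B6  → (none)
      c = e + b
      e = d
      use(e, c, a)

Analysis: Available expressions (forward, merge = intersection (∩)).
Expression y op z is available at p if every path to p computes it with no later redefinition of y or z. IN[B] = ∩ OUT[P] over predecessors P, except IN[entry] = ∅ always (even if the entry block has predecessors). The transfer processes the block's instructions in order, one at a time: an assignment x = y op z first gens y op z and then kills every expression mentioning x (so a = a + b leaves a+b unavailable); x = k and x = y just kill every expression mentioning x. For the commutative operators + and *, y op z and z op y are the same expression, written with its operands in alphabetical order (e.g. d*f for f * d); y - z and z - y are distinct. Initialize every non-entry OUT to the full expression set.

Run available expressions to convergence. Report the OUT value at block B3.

Answer: {a+d, a-a, b+c, b-f}

Derivation:
Converged values:
  B0:  IN={}  OUT={b+b}
  B1:  IN={b+b}  OUT={a-a, b+b}
  B2:  IN={a-a}  OUT={a-a}
  B3:  IN={a-a}  OUT={a+d, a-a, b+c, b-f}
  B4:  IN={a+d, a-a, b+c, b-f}  OUT={a+d, a-a, b*d}
  B5:  IN={a+d, a-a}  OUT={a+d, a-a}
  B6:  IN={a+d, a-a}  OUT={a+d, a-a}

Merge at B3: IN[B3] = OUT[B2] = {a-a}
Applying B3's transfer function to that IN value gives OUT[B3] (row B3 above).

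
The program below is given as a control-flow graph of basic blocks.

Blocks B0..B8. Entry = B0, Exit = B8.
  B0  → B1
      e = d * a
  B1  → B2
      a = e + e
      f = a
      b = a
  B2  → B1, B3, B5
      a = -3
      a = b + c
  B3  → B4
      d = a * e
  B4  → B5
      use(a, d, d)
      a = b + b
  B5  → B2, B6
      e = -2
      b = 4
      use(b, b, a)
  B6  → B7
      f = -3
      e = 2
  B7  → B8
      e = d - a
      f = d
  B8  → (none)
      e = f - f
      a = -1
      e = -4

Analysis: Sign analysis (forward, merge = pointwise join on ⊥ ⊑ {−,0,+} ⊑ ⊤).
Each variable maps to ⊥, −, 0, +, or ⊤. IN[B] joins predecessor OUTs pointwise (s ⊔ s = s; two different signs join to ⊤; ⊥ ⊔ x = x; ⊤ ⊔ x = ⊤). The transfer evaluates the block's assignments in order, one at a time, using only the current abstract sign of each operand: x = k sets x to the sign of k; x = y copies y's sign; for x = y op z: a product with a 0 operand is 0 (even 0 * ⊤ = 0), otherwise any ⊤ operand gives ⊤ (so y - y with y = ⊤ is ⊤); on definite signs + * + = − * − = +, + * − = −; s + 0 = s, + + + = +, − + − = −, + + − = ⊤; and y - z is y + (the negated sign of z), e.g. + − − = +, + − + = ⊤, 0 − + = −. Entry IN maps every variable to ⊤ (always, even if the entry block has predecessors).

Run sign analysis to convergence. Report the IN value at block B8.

Answer: {a: ⊤, b: +, c: ⊤, d: ⊤, e: ⊤, f: ⊤}

Trace:
Converged values:
  B0: | IN=(all ⊤) | OUT=(all ⊤)
  B1: | IN=(all ⊤) | OUT=(all ⊤)
  B2: | IN=(all ⊤) | OUT=(all ⊤)
  B3: | IN=(all ⊤) | OUT=(all ⊤)
  B4: | IN=(all ⊤) | OUT=(all ⊤)
  B5: | IN=(all ⊤) | OUT={b:+, e:-; rest ⊤}
  B6: | IN={b:+, e:-; rest ⊤} | OUT={b:+, e:+, f:-; rest ⊤}
  B7: | IN={b:+, e:+, f:-; rest ⊤} | OUT={b:+; rest ⊤}
  B8: | IN={b:+; rest ⊤} | OUT={a:-, b:+, e:-; rest ⊤}

Merge at B8: IN[B8] = OUT[B7] = {a: ⊤, b: +, c: ⊤, d: ⊤, e: ⊤, f: ⊤}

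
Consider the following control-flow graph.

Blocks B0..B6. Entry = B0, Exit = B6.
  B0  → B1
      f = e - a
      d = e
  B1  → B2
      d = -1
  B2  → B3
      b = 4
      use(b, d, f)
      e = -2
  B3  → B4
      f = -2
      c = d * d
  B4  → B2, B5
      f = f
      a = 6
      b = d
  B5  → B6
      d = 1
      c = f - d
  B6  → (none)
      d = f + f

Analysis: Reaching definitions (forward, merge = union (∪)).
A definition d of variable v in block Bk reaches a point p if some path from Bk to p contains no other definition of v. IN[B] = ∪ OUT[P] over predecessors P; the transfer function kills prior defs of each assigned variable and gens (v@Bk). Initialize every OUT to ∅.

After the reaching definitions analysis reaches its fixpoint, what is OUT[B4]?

Per-block solution:
  B0:  IN={}  OUT={d@B0, f@B0}
  B1:  IN={d@B0, f@B0}  OUT={d@B1, f@B0}
  B2:  IN={a@B4, b@B4, c@B3, d@B1, e@B2, f@B0, f@B4}  OUT={a@B4, b@B2, c@B3, d@B1, e@B2, f@B0, f@B4}
  B3:  IN={a@B4, b@B2, c@B3, d@B1, e@B2, f@B0, f@B4}  OUT={a@B4, b@B2, c@B3, d@B1, e@B2, f@B3}
  B4:  IN={a@B4, b@B2, c@B3, d@B1, e@B2, f@B3}  OUT={a@B4, b@B4, c@B3, d@B1, e@B2, f@B4}
  B5:  IN={a@B4, b@B4, c@B3, d@B1, e@B2, f@B4}  OUT={a@B4, b@B4, c@B5, d@B5, e@B2, f@B4}
  B6:  IN={a@B4, b@B4, c@B5, d@B5, e@B2, f@B4}  OUT={a@B4, b@B4, c@B5, d@B6, e@B2, f@B4}

Merge at B4: IN[B4] = OUT[B3] = {a@B4, b@B2, c@B3, d@B1, e@B2, f@B3}
Applying B4's transfer function to that IN value gives OUT[B4] (row B4 above).

Answer: {a@B4, b@B4, c@B3, d@B1, e@B2, f@B4}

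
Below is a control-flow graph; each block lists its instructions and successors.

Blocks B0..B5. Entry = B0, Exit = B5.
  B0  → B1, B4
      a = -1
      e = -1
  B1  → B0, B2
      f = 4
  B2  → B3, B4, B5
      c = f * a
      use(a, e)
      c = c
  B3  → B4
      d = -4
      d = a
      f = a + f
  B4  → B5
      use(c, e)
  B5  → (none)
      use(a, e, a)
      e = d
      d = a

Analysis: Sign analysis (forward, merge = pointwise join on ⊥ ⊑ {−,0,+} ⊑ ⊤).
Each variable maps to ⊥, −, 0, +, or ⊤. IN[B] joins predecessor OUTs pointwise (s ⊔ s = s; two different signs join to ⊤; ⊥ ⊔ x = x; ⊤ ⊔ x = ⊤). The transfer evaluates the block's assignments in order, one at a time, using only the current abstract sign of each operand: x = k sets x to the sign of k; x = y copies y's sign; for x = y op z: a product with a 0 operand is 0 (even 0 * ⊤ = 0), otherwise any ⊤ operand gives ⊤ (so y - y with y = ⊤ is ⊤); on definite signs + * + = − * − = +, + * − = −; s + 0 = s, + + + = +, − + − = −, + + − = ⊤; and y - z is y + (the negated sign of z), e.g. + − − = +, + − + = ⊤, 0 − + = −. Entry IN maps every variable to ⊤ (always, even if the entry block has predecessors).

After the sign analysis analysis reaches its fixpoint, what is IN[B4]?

Answer: {a: -, b: ⊤, c: ⊤, d: ⊤, e: -, f: ⊤}

Derivation:
Per-block solution:
  B0:  IN=(all ⊤)  OUT={a:-, e:-; rest ⊤}
  B1:  IN={a:-, e:-; rest ⊤}  OUT={a:-, e:-, f:+; rest ⊤}
  B2:  IN={a:-, e:-, f:+; rest ⊤}  OUT={a:-, c:-, e:-, f:+; rest ⊤}
  B3:  IN={a:-, c:-, e:-, f:+; rest ⊤}  OUT={a:-, c:-, d:-, e:-; rest ⊤}
  B4:  IN={a:-, e:-; rest ⊤}  OUT={a:-, e:-; rest ⊤}
  B5:  IN={a:-, e:-; rest ⊤}  OUT={a:-, d:-; rest ⊤}

Merge at B4: IN[B4] = OUT[B0] ⊔ OUT[B2] ⊔ OUT[B3] = {a: -, b: ⊤, c: ⊤, d: ⊤, e: -, f: ⊤}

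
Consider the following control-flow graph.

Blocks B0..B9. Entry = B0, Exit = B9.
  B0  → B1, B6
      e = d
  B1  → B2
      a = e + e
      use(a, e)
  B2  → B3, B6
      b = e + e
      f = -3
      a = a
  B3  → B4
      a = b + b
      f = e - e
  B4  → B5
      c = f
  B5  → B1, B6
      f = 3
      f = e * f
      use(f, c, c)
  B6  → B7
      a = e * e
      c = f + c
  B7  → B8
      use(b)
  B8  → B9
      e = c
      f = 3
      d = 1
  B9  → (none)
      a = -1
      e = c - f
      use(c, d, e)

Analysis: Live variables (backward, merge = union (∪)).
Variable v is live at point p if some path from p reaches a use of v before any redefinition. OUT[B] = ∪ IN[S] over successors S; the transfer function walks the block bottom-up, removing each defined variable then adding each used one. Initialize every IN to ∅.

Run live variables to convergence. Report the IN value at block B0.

Per-block solution:
  B0: | IN={b, c, d, f} | OUT={b, c, e, f}
  B1: | IN={c, e} | OUT={a, c, e}
  B2: | IN={a, c, e} | OUT={b, c, e, f}
  B3: | IN={b, e} | OUT={b, e, f}
  B4: | IN={b, e, f} | OUT={b, c, e}
  B5: | IN={b, c, e} | OUT={b, c, e, f}
  B6: | IN={b, c, e, f} | OUT={b, c}
  B7: | IN={b, c} | OUT={c}
  B8: | IN={c} | OUT={c, d, f}
  B9: | IN={c, d, f} | OUT={}

Merge at B0: OUT[B0] = IN[B1] ⊔ IN[B6] = {b, c, e, f}
Applying B0's transfer function to that OUT value gives IN[B0] (row B0 above).

Answer: {b, c, d, f}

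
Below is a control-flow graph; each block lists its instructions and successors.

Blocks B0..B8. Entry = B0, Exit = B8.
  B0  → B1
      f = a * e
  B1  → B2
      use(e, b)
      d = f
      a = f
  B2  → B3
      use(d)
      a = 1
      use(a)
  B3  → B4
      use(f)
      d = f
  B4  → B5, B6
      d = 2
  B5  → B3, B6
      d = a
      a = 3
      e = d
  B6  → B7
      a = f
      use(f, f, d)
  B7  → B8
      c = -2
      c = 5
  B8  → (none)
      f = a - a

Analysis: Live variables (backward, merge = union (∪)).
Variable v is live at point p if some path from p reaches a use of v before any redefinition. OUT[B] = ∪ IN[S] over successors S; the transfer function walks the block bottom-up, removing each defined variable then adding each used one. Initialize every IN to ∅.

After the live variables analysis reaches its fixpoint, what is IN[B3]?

Fixpoint table:
  B0:   IN={a, b, e}   OUT={b, e, f}
  B1:   IN={b, e, f}   OUT={d, f}
  B2:   IN={d, f}   OUT={a, f}
  B3:   IN={a, f}   OUT={a, f}
  B4:   IN={a, f}   OUT={a, d, f}
  B5:   IN={a, f}   OUT={a, d, f}
  B6:   IN={d, f}   OUT={a}
  B7:   IN={a}   OUT={a}
  B8:   IN={a}   OUT={}

Merge at B3: OUT[B3] = IN[B4] = {a, f}
Applying B3's transfer function to that OUT value gives IN[B3] (row B3 above).

Answer: {a, f}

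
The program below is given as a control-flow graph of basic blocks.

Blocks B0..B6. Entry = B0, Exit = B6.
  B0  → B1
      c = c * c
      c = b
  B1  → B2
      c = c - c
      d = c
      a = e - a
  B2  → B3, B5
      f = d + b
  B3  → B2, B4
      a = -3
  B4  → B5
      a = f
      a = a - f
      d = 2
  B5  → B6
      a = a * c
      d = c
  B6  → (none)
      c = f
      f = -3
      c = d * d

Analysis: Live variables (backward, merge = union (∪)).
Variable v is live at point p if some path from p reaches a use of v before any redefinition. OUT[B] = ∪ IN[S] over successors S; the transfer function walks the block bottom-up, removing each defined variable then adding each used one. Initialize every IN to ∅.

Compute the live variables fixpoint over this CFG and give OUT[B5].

Answer: {d, f}

Working:
Fixpoint table:
  B0:   IN={a, b, c, e}   OUT={a, b, c, e}
  B1:   IN={a, b, c, e}   OUT={a, b, c, d}
  B2:   IN={a, b, c, d}   OUT={a, b, c, d, f}
  B3:   IN={b, c, d, f}   OUT={a, b, c, d, f}
  B4:   IN={c, f}   OUT={a, c, f}
  B5:   IN={a, c, f}   OUT={d, f}
  B6:   IN={d, f}   OUT={}

Merge at B5: OUT[B5] = IN[B6] = {d, f}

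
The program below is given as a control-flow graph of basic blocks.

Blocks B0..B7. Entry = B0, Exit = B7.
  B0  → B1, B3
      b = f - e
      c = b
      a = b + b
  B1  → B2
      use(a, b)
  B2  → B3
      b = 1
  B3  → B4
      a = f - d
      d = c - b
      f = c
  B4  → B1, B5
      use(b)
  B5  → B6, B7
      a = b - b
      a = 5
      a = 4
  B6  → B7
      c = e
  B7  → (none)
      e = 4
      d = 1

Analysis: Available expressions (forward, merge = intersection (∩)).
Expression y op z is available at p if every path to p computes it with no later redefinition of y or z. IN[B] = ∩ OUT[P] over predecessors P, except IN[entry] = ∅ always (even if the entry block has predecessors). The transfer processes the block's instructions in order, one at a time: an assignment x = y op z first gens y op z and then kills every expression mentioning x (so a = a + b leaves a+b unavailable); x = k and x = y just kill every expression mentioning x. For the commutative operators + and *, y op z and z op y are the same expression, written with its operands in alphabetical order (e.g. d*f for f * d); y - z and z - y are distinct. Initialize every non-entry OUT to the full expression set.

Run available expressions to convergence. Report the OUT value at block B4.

Converged values:
  B0:   IN={}   OUT={b+b, f-e}
  B1:   IN={}   OUT={}
  B2:   IN={}   OUT={}
  B3:   IN={}   OUT={c-b}
  B4:   IN={c-b}   OUT={c-b}
  B5:   IN={c-b}   OUT={b-b, c-b}
  B6:   IN={b-b, c-b}   OUT={b-b}
  B7:   IN={b-b}   OUT={b-b}

Merge at B4: IN[B4] = OUT[B3] = {c-b}
Applying B4's transfer function to that IN value gives OUT[B4] (row B4 above).

Answer: {c-b}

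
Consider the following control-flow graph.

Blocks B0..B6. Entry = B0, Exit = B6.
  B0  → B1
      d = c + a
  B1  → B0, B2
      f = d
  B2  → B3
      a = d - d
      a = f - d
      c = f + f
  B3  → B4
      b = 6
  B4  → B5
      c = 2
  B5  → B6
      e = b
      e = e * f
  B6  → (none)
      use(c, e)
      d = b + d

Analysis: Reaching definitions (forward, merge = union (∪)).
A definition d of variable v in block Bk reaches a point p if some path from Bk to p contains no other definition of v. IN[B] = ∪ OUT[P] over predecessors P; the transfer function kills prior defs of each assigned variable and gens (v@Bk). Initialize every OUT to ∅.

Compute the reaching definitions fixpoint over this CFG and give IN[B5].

Answer: {a@B2, b@B3, c@B4, d@B0, f@B1}

Derivation:
Converged values:
  B0: | IN={d@B0, f@B1} | OUT={d@B0, f@B1}
  B1: | IN={d@B0, f@B1} | OUT={d@B0, f@B1}
  B2: | IN={d@B0, f@B1} | OUT={a@B2, c@B2, d@B0, f@B1}
  B3: | IN={a@B2, c@B2, d@B0, f@B1} | OUT={a@B2, b@B3, c@B2, d@B0, f@B1}
  B4: | IN={a@B2, b@B3, c@B2, d@B0, f@B1} | OUT={a@B2, b@B3, c@B4, d@B0, f@B1}
  B5: | IN={a@B2, b@B3, c@B4, d@B0, f@B1} | OUT={a@B2, b@B3, c@B4, d@B0, e@B5, f@B1}
  B6: | IN={a@B2, b@B3, c@B4, d@B0, e@B5, f@B1} | OUT={a@B2, b@B3, c@B4, d@B6, e@B5, f@B1}

Merge at B5: IN[B5] = OUT[B4] = {a@B2, b@B3, c@B4, d@B0, f@B1}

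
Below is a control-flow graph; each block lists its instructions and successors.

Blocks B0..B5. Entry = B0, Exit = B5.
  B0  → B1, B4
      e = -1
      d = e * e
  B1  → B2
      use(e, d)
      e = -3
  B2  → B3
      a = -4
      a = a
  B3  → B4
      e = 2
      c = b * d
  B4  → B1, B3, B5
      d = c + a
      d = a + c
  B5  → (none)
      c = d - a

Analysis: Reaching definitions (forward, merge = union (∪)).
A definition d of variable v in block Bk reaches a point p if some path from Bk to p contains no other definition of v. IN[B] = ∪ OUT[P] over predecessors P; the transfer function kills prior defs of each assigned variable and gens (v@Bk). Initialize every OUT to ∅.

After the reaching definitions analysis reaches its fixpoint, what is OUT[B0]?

Per-block solution:
  B0:   IN={}   OUT={d@B0, e@B0}
  B1:   IN={a@B2, c@B3, d@B0, d@B4, e@B0, e@B3}   OUT={a@B2, c@B3, d@B0, d@B4, e@B1}
  B2:   IN={a@B2, c@B3, d@B0, d@B4, e@B1}   OUT={a@B2, c@B3, d@B0, d@B4, e@B1}
  B3:   IN={a@B2, c@B3, d@B0, d@B4, e@B0, e@B1, e@B3}   OUT={a@B2, c@B3, d@B0, d@B4, e@B3}
  B4:   IN={a@B2, c@B3, d@B0, d@B4, e@B0, e@B3}   OUT={a@B2, c@B3, d@B4, e@B0, e@B3}
  B5:   IN={a@B2, c@B3, d@B4, e@B0, e@B3}   OUT={a@B2, c@B5, d@B4, e@B0, e@B3}

B0 is the boundary node: IN[B0] = {}
Applying B0's transfer function to that IN value gives OUT[B0] (row B0 above).

Answer: {d@B0, e@B0}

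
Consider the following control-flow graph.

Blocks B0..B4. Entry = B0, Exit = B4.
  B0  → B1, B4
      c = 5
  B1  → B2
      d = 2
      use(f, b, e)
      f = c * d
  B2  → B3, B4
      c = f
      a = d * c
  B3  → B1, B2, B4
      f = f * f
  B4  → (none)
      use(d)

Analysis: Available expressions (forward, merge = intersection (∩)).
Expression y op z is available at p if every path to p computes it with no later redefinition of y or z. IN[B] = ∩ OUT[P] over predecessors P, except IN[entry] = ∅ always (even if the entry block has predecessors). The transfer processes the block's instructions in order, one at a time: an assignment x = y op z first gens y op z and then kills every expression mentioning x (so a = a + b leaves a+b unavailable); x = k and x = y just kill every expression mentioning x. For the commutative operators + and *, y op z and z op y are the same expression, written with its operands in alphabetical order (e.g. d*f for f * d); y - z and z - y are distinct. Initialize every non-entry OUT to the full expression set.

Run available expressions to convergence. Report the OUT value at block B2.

Converged values:
  B0:  IN={}  OUT={}
  B1:  IN={}  OUT={c*d}
  B2:  IN={c*d}  OUT={c*d}
  B3:  IN={c*d}  OUT={c*d}
  B4:  IN={}  OUT={}

Merge at B2: IN[B2] = OUT[B1] ∩ OUT[B3] = {c*d}
Applying B2's transfer function to that IN value gives OUT[B2] (row B2 above).

Answer: {c*d}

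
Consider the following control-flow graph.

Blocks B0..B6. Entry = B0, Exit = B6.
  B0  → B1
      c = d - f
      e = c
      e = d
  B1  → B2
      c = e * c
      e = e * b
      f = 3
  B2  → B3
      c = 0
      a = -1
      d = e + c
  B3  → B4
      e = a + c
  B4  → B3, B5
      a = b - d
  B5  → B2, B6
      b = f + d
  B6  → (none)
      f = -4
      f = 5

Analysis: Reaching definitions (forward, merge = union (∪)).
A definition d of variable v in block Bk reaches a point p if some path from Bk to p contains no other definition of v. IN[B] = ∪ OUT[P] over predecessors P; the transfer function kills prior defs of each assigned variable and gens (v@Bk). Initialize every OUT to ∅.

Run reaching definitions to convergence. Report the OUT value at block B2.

Answer: {a@B2, b@B5, c@B2, d@B2, e@B1, e@B3, f@B1}

Derivation:
Per-block solution:
  B0: | IN={} | OUT={c@B0, e@B0}
  B1: | IN={c@B0, e@B0} | OUT={c@B1, e@B1, f@B1}
  B2: | IN={a@B4, b@B5, c@B1, c@B2, d@B2, e@B1, e@B3, f@B1} | OUT={a@B2, b@B5, c@B2, d@B2, e@B1, e@B3, f@B1}
  B3: | IN={a@B2, a@B4, b@B5, c@B2, d@B2, e@B1, e@B3, f@B1} | OUT={a@B2, a@B4, b@B5, c@B2, d@B2, e@B3, f@B1}
  B4: | IN={a@B2, a@B4, b@B5, c@B2, d@B2, e@B3, f@B1} | OUT={a@B4, b@B5, c@B2, d@B2, e@B3, f@B1}
  B5: | IN={a@B4, b@B5, c@B2, d@B2, e@B3, f@B1} | OUT={a@B4, b@B5, c@B2, d@B2, e@B3, f@B1}
  B6: | IN={a@B4, b@B5, c@B2, d@B2, e@B3, f@B1} | OUT={a@B4, b@B5, c@B2, d@B2, e@B3, f@B6}

Merge at B2: IN[B2] = OUT[B1] ⊔ OUT[B5] = {a@B4, b@B5, c@B1, c@B2, d@B2, e@B1, e@B3, f@B1}
Applying B2's transfer function to that IN value gives OUT[B2] (row B2 above).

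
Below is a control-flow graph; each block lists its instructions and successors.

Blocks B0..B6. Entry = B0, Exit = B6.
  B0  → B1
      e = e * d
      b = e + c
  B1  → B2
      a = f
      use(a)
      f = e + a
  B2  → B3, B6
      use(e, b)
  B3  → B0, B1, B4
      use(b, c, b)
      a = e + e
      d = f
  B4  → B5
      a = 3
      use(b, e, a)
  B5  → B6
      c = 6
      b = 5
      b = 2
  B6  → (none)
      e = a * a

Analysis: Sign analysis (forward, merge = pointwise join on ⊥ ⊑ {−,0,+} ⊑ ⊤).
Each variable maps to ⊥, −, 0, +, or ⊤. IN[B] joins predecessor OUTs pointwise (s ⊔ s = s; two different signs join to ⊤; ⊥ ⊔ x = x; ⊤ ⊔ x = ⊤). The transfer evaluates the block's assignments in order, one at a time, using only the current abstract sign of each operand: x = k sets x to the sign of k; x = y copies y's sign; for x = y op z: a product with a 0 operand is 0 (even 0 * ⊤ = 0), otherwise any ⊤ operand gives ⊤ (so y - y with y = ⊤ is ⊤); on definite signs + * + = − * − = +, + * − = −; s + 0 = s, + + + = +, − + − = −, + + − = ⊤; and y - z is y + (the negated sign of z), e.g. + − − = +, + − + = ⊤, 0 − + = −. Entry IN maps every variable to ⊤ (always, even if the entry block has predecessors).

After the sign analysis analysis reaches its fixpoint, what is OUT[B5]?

Answer: {a: +, b: +, c: +, d: ⊤, e: ⊤, f: ⊤}

Trace:
Per-block solution:
  B0:   IN=(all ⊤)   OUT=(all ⊤)
  B1:   IN=(all ⊤)   OUT=(all ⊤)
  B2:   IN=(all ⊤)   OUT=(all ⊤)
  B3:   IN=(all ⊤)   OUT=(all ⊤)
  B4:   IN=(all ⊤)   OUT={a:+; rest ⊤}
  B5:   IN={a:+; rest ⊤}   OUT={a:+, b:+, c:+; rest ⊤}
  B6:   IN=(all ⊤)   OUT=(all ⊤)

Merge at B5: IN[B5] = OUT[B4] = {a: +, b: ⊤, c: ⊤, d: ⊤, e: ⊤, f: ⊤}
Applying B5's transfer function to that IN value gives OUT[B5] (row B5 above).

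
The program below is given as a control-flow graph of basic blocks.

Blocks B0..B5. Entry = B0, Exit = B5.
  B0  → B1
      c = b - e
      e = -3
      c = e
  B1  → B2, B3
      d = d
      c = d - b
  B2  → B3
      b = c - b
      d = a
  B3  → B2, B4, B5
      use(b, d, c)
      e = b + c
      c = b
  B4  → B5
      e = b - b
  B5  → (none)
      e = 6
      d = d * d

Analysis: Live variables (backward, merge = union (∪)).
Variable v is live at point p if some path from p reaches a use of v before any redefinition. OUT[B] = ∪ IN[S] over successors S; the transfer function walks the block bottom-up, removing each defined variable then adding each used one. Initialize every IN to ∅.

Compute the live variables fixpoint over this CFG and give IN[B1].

Per-block solution:
  B0: | IN={a, b, d, e} | OUT={a, b, d}
  B1: | IN={a, b, d} | OUT={a, b, c, d}
  B2: | IN={a, b, c} | OUT={a, b, c, d}
  B3: | IN={a, b, c, d} | OUT={a, b, c, d}
  B4: | IN={b, d} | OUT={d}
  B5: | IN={d} | OUT={}

Merge at B1: OUT[B1] = IN[B2] ⊔ IN[B3] = {a, b, c, d}
Applying B1's transfer function to that OUT value gives IN[B1] (row B1 above).

Answer: {a, b, d}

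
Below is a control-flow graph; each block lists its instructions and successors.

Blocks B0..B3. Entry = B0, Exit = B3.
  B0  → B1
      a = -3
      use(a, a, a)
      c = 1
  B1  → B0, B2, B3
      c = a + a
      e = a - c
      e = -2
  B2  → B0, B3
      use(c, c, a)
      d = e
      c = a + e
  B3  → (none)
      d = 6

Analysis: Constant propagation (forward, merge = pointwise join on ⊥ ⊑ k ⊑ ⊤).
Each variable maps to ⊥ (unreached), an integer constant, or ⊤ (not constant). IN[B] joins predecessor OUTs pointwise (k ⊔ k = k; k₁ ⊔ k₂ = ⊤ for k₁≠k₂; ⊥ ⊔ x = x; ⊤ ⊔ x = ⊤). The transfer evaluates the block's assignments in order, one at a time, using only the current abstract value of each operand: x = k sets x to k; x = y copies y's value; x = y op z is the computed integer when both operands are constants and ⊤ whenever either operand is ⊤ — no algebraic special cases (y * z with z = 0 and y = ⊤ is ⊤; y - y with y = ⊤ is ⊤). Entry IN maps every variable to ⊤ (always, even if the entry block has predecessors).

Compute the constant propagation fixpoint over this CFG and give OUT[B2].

Per-block solution:
  B0:  IN=(all ⊤)  OUT={a:-3, c:1; rest ⊤}
  B1:  IN={a:-3, c:1; rest ⊤}  OUT={a:-3, c:-6, e:-2; rest ⊤}
  B2:  IN={a:-3, c:-6, e:-2; rest ⊤}  OUT={a:-3, c:-5, d:-2, e:-2; rest ⊤}
  B3:  IN={a:-3, e:-2; rest ⊤}  OUT={a:-3, d:6, e:-2; rest ⊤}

Merge at B2: IN[B2] = OUT[B1] = {a: -3, b: ⊤, c: -6, d: ⊤, e: -2, f: ⊤}
Applying B2's transfer function to that IN value gives OUT[B2] (row B2 above).

Answer: {a: -3, b: ⊤, c: -5, d: -2, e: -2, f: ⊤}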